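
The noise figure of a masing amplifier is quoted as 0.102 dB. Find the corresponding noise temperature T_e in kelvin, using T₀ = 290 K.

F = 10^(0.102/10) = 1.02376
T_e = (F − 1)·T₀ = (1.02376 − 1) × 290 = 6.89 K

6.89 K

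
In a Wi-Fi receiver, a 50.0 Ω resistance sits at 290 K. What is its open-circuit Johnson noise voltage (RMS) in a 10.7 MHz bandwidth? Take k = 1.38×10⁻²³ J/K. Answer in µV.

V_n = √(4kTRB)
4kTRB = 4 × 1.38×10⁻²³ × 290 × 5.00×10¹ × 1.07×10⁷ = 8.56×10⁻¹² V²
V_n = √(8.56×10⁻¹²) = 2.93×10⁻⁶ V = 2.93 µV

2.93 µV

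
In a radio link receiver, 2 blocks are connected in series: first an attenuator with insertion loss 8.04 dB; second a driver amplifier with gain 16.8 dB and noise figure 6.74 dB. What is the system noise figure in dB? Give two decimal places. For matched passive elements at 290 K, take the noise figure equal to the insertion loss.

Convert to linear (a loss of L dB is a gain of −L dB): F_i = 10^(NF_i/10), G_i = 10^(G_i,dB/10)
  Stage 1: F_1 = 10^(8.04/10) = 6.368, G_1 = 10^(−8.04/10) = 0.1570
  Stage 2: F_2 = 10^(6.74/10) = 4.721, G_2 = 10^(16.8/10) = 47.86
Friis cascade:
  F = 6.368 + (4.721 − 1)/0.1570 = 30.06
NF = 10 log₁₀(30.06) = 14.78 dB

14.78 dB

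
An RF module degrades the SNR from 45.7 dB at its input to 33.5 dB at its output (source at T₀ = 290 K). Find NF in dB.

NF (dB) = SNR_in(dB) − SNR_out(dB) when the source is at T₀
NF = 45.7 − 33.5 = 12.2 dB

12.2 dB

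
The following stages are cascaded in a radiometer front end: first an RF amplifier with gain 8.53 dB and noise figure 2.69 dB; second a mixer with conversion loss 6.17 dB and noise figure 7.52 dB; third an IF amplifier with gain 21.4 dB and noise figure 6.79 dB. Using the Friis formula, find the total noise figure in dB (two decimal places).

6.72 dB

Convert to linear (a loss of L dB is a gain of −L dB): F_i = 10^(NF_i/10), G_i = 10^(G_i,dB/10)
  Stage 1: F_1 = 10^(2.69/10) = 1.858, G_1 = 10^(8.53/10) = 7.129
  Stage 2: F_2 = 10^(7.52/10) = 5.649, G_2 = 10^(−6.17/10) = 0.2415
  Stage 3: F_3 = 10^(6.79/10) = 4.775, G_3 = 10^(21.4/10) = 138.0
Friis cascade:
  F = 1.858 + (5.649 − 1)/7.129 + (4.775 − 1)/1.722 = 4.703
NF = 10 log₁₀(4.703) = 6.72 dB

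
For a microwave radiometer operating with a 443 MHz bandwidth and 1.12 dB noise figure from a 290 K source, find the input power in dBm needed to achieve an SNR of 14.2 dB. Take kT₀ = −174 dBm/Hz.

−72.2 dBm

Sensitivity = −174 + 10 log₁₀(B) + NF + SNR_min
= −174 + 86.46 + 1.12 + 14.2
= −72.22 dBm → −72.2 dBm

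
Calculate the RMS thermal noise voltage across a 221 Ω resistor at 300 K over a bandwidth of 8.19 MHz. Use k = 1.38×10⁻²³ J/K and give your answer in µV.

5.47 µV

V_n = √(4kTRB)
4kTRB = 4 × 1.38×10⁻²³ × 300 × 2.21×10² × 8.19×10⁶ = 3.00×10⁻¹¹ V²
V_n = √(3.00×10⁻¹¹) = 5.47×10⁻⁶ V = 5.47 µV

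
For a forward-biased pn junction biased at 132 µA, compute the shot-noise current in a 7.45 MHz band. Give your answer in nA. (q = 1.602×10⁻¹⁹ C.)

17.8 nA

I_n = √(2qI·B)
2qI·B = 2 × 1.602×10⁻¹⁹ × 1.32×10⁻⁴ × 7.45×10⁶ = 3.15×10⁻¹⁶ A²
I_n = √(3.15×10⁻¹⁶) = 1.78×10⁻⁸ A = 17.8 nA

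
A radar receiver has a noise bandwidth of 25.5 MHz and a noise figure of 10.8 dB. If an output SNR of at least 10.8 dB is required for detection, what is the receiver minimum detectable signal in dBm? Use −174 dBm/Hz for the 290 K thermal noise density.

−78.3 dBm

Sensitivity = −174 + 10 log₁₀(B) + NF + SNR_min
= −174 + 74.07 + 10.8 + 10.8
= −78.33 dBm → −78.3 dBm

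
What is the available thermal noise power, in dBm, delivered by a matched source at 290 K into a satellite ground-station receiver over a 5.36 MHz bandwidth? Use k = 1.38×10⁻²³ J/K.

P_n = kTB = 1.38×10⁻²³ × 290 × 5.36×10⁶ = 2.15×10⁻¹⁴ W
In dBm: 10 log₁₀(2.15×10⁻¹⁴ / 10⁻³) = −106.7 dBm

−106.7 dBm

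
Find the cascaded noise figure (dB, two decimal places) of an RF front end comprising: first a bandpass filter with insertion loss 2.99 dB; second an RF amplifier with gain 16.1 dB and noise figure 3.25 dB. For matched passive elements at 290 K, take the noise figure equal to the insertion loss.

Convert to linear (a loss of L dB is a gain of −L dB): F_i = 10^(NF_i/10), G_i = 10^(G_i,dB/10)
  Stage 1: F_1 = 10^(2.99/10) = 1.991, G_1 = 10^(−2.99/10) = 0.5023
  Stage 2: F_2 = 10^(3.25/10) = 2.113, G_2 = 10^(16.1/10) = 40.74
Friis cascade:
  F = 1.991 + (2.113 − 1)/0.5023 = 4.207
NF = 10 log₁₀(4.207) = 6.24 dB

6.24 dB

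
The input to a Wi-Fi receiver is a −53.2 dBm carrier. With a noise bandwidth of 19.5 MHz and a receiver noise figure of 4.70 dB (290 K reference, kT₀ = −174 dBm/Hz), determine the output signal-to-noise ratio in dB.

Noise floor: N = −174 + 10 log₁₀(B) + NF
10 log₁₀(1.95×10⁷) = 72.9 dB
N = −174 + 72.9 + 4.70 = −96.40 dBm
SNR = P_sig − N = −53.2 − (−96.40) = 43.20 dB → 43.2 dB

43.2 dB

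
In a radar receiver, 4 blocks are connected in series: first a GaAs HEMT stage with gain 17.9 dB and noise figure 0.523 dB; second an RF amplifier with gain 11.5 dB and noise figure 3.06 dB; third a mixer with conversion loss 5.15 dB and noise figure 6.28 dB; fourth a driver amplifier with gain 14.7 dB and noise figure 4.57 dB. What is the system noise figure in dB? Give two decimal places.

0.63 dB

Convert to linear (a loss of L dB is a gain of −L dB): F_i = 10^(NF_i/10), G_i = 10^(G_i,dB/10)
  Stage 1: F_1 = 10^(0.523/10) = 1.128, G_1 = 10^(17.9/10) = 61.66
  Stage 2: F_2 = 10^(3.06/10) = 2.023, G_2 = 10^(11.5/10) = 14.13
  Stage 3: F_3 = 10^(6.28/10) = 4.246, G_3 = 10^(−5.15/10) = 0.3055
  Stage 4: F_4 = 10^(4.57/10) = 2.864, G_4 = 10^(14.7/10) = 29.51
Friis cascade:
  F = 1.128 + (2.023 − 1)/61.66 + (4.246 − 1)/871.0 + (2.864 − 1)/266.1 = 1.155
NF = 10 log₁₀(1.155) = 0.63 dB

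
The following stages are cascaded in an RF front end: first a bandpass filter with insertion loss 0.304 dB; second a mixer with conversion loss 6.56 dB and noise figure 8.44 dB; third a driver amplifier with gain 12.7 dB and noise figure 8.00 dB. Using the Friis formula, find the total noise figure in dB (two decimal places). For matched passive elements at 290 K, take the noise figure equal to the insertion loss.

Convert to linear (a loss of L dB is a gain of −L dB): F_i = 10^(NF_i/10), G_i = 10^(G_i,dB/10)
  Stage 1: F_1 = 10^(0.304/10) = 1.073, G_1 = 10^(−0.304/10) = 0.9324
  Stage 2: F_2 = 10^(8.44/10) = 6.982, G_2 = 10^(−6.56/10) = 0.2208
  Stage 3: F_3 = 10^(8.00/10) = 6.310, G_3 = 10^(12.7/10) = 18.62
Friis cascade:
  F = 1.073 + (6.982 − 1)/0.9324 + (6.310 − 1)/0.2059 = 33.28
NF = 10 log₁₀(33.28) = 15.22 dB

15.22 dB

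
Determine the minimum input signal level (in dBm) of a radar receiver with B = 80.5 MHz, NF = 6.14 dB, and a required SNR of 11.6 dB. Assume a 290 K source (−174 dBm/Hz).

Sensitivity = −174 + 10 log₁₀(B) + NF + SNR_min
= −174 + 79.06 + 6.14 + 11.6
= −77.20 dBm → −77.2 dBm

−77.2 dBm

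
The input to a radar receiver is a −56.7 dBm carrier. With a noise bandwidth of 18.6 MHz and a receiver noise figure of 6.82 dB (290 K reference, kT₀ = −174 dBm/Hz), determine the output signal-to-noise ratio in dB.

37.8 dB

Noise floor: N = −174 + 10 log₁₀(B) + NF
10 log₁₀(1.86×10⁷) = 72.7 dB
N = −174 + 72.7 + 6.82 = −94.48 dBm
SNR = P_sig − N = −56.7 − (−94.48) = 37.78 dB → 37.8 dB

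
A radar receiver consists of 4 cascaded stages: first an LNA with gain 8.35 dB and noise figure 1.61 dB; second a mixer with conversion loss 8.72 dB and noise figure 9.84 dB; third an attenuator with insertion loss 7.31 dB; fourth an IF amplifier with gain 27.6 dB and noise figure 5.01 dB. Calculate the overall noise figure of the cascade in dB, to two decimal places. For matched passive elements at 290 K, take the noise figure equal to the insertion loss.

Convert to linear (a loss of L dB is a gain of −L dB): F_i = 10^(NF_i/10), G_i = 10^(G_i,dB/10)
  Stage 1: F_1 = 10^(1.61/10) = 1.449, G_1 = 10^(8.35/10) = 6.839
  Stage 2: F_2 = 10^(9.84/10) = 9.638, G_2 = 10^(−8.72/10) = 0.1343
  Stage 3: F_3 = 10^(7.31/10) = 5.383, G_3 = 10^(−7.31/10) = 0.1858
  Stage 4: F_4 = 10^(5.01/10) = 3.170, G_4 = 10^(27.6/10) = 575.4
Friis cascade:
  F = 1.449 + (9.638 − 1)/6.839 + (5.383 − 1)/0.9183 + (3.170 − 1)/0.1706 = 20.20
NF = 10 log₁₀(20.20) = 13.05 dB

13.05 dB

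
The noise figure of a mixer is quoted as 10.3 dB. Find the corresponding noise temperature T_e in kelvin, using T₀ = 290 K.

2817 K

F = 10^(10.3/10) = 10.7152
T_e = (F − 1)·T₀ = (10.7152 − 1) × 290 = 2817 K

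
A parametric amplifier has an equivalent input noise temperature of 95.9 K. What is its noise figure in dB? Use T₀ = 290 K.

F = 1 + T_e/T₀ = 1 + 95.9/290 = 1.33069
NF = 10 log₁₀(1.33069) = 1.24 dB

1.24 dB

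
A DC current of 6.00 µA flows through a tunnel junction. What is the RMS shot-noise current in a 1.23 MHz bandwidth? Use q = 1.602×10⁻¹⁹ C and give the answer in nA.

I_n = √(2qI·B)
2qI·B = 2 × 1.602×10⁻¹⁹ × 6.00×10⁻⁶ × 1.23×10⁶ = 2.36×10⁻¹⁸ A²
I_n = √(2.36×10⁻¹⁸) = 1.54×10⁻⁹ A = 1.54 nA

1.54 nA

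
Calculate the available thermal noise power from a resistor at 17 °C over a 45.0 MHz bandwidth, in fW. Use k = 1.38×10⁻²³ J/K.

T = 17 °C + 273.15 = 290.15 K
P_n = kTB = 1.38×10⁻²³ × 290.15 × 4.50×10⁷ = 1.80×10⁻¹³ W = 180 fW

180 fW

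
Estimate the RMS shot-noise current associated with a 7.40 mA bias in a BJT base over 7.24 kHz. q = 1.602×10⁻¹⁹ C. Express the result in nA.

4.14 nA

I_n = √(2qI·B)
2qI·B = 2 × 1.602×10⁻¹⁹ × 7.40×10⁻³ × 7.24×10³ = 1.72×10⁻¹⁷ A²
I_n = √(1.72×10⁻¹⁷) = 4.14×10⁻⁹ A = 4.14 nA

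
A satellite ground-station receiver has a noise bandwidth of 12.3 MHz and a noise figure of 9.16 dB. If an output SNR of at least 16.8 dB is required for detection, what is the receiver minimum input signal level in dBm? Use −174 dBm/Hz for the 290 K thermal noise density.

Sensitivity = −174 + 10 log₁₀(B) + NF + SNR_min
= −174 + 70.9 + 9.16 + 16.8
= −77.14 dBm → −77.1 dBm

−77.1 dBm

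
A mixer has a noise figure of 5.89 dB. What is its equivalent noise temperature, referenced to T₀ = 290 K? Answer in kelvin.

836 K

F = 10^(5.89/10) = 3.8815
T_e = (F − 1)·T₀ = (3.8815 − 1) × 290 = 836 K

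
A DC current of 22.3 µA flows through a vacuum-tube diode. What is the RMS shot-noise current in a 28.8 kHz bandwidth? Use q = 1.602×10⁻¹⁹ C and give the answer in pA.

I_n = √(2qI·B)
2qI·B = 2 × 1.602×10⁻¹⁹ × 2.23×10⁻⁵ × 2.88×10⁴ = 2.06×10⁻¹⁹ A²
I_n = √(2.06×10⁻¹⁹) = 4.54×10⁻¹⁰ A = 454 pA

454 pA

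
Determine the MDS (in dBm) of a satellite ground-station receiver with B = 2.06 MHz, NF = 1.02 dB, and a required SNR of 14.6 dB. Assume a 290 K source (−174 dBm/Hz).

Sensitivity = −174 + 10 log₁₀(B) + NF + SNR_min
= −174 + 63.14 + 1.02 + 14.6
= −95.24 dBm → −95.2 dBm

−95.2 dBm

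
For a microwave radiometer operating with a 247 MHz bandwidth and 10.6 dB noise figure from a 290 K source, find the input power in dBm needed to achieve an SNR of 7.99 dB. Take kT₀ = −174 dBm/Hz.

−71.5 dBm

Sensitivity = −174 + 10 log₁₀(B) + NF + SNR_min
= −174 + 83.93 + 10.6 + 7.99
= −71.48 dBm → −71.5 dBm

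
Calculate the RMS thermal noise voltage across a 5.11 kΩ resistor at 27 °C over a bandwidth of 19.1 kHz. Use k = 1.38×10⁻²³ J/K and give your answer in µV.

1.27 µV

T = 27 °C + 273.15 = 300.15 K
V_n = √(4kTRB)
4kTRB = 4 × 1.38×10⁻²³ × 300.15 × 5.11×10³ × 1.91×10⁴ = 1.62×10⁻¹² V²
V_n = √(1.62×10⁻¹²) = 1.27×10⁻⁶ V = 1.27 µV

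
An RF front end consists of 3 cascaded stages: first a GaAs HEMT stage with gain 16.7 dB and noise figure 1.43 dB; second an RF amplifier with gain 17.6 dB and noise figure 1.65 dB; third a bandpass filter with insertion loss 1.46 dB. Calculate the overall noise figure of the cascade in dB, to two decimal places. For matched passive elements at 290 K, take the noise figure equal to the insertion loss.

Convert to linear (a loss of L dB is a gain of −L dB): F_i = 10^(NF_i/10), G_i = 10^(G_i,dB/10)
  Stage 1: F_1 = 10^(1.43/10) = 1.390, G_1 = 10^(16.7/10) = 46.77
  Stage 2: F_2 = 10^(1.65/10) = 1.462, G_2 = 10^(17.6/10) = 57.54
  Stage 3: F_3 = 10^(1.46/10) = 1.400, G_3 = 10^(−1.46/10) = 0.7145
Friis cascade:
  F = 1.390 + (1.462 − 1)/46.77 + (1.400 − 1)/2692 = 1.400
NF = 10 log₁₀(1.400) = 1.46 dB

1.46 dB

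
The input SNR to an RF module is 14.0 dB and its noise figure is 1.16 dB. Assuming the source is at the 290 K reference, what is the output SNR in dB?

12.84 dB

By definition F = SNR_in/SNR_out, so in dB: SNR_out = SNR_in − NF
SNR_out = 14.0 − 1.16 = 12.84 dB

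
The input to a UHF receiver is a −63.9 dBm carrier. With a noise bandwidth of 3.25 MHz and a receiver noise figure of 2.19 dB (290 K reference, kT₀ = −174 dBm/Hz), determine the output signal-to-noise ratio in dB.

42.8 dB

Noise floor: N = −174 + 10 log₁₀(B) + NF
10 log₁₀(3.25×10⁶) = 65.12 dB
N = −174 + 65.12 + 2.19 = −106.69 dBm
SNR = P_sig − N = −63.9 − (−106.69) = 42.79 dB → 42.8 dB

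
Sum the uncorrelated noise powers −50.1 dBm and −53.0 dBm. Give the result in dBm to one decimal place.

Convert to linear, add, convert back:
P₁ = 9.77×10⁻⁹ W, P₂ = 5.01×10⁻⁹ W
P_tot = 1.48×10⁻⁸ W → 10 log₁₀(P_tot / 10⁻³) = −48.3 dBm

−48.3 dBm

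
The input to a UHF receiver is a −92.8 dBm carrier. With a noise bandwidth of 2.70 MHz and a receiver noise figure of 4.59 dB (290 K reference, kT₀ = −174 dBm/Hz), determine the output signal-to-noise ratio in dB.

12.3 dB

Noise floor: N = −174 + 10 log₁₀(B) + NF
10 log₁₀(2.70×10⁶) = 64.31 dB
N = −174 + 64.31 + 4.59 = −105.10 dBm
SNR = P_sig − N = −92.8 − (−105.10) = 12.30 dB → 12.3 dB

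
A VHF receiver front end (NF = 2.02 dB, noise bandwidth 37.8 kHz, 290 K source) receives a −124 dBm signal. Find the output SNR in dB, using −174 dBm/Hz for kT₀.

2.2 dB

Noise floor: N = −174 + 10 log₁₀(B) + NF
10 log₁₀(3.78×10⁴) = 45.77 dB
N = −174 + 45.77 + 2.02 = −126.21 dBm
SNR = P_sig − N = −124 − (−126.21) = 2.21 dB → 2.2 dB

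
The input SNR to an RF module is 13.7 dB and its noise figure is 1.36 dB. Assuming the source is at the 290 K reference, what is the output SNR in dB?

By definition F = SNR_in/SNR_out, so in dB: SNR_out = SNR_in − NF
SNR_out = 13.7 − 1.36 = 12.34 dB

12.34 dB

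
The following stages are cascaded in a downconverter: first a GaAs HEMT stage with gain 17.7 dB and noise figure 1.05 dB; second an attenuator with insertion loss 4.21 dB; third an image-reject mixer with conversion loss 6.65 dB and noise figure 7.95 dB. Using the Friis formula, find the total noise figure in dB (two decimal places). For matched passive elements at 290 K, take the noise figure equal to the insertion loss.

Convert to linear (a loss of L dB is a gain of −L dB): F_i = 10^(NF_i/10), G_i = 10^(G_i,dB/10)
  Stage 1: F_1 = 10^(1.05/10) = 1.274, G_1 = 10^(17.7/10) = 58.88
  Stage 2: F_2 = 10^(4.21/10) = 2.636, G_2 = 10^(−4.21/10) = 0.3793
  Stage 3: F_3 = 10^(7.95/10) = 6.237, G_3 = 10^(−6.65/10) = 0.2163
Friis cascade:
  F = 1.274 + (2.636 − 1)/58.88 + (6.237 − 1)/22.34 = 1.536
NF = 10 log₁₀(1.536) = 1.86 dB

1.86 dB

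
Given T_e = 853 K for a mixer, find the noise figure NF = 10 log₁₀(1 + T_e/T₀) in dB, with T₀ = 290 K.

5.96 dB

F = 1 + T_e/T₀ = 1 + 853/290 = 3.94138
NF = 10 log₁₀(3.94138) = 5.96 dB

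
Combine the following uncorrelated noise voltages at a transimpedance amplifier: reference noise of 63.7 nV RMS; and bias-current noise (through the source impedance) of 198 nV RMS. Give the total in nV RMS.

Uncorrelated sources add in power (mean-square): V_tot = √(ΣV_i²)
V_tot = √[(6.37×10⁻⁸)² + (1.98×10⁻⁷)²] = 2.08×10⁻⁷ V = 208 nV

208 nV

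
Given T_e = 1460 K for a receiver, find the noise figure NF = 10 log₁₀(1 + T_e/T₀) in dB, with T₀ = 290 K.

F = 1 + T_e/T₀ = 1 + 1460/290 = 6.03448
NF = 10 log₁₀(6.03448) = 7.81 dB

7.81 dB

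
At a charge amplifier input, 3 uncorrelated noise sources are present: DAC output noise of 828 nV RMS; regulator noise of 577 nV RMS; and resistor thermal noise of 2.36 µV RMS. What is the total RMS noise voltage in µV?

Uncorrelated sources add in power (mean-square): V_tot = √(ΣV_i²)
V_tot = √[(8.28×10⁻⁷)² + (5.77×10⁻⁷)² + (2.36×10⁻⁶)²] = 2.57×10⁻⁶ V = 2.57 µV

2.57 µV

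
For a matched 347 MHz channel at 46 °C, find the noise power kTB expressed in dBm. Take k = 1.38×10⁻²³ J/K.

−88.2 dBm

T = 46 °C + 273.15 = 319.15 K
P_n = kTB = 1.38×10⁻²³ × 319.15 × 3.47×10⁸ = 1.53×10⁻¹² W
In dBm: 10 log₁₀(1.53×10⁻¹² / 10⁻³) = −88.2 dBm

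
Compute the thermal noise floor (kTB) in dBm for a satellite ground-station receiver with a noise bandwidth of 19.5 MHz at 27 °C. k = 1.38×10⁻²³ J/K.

T = 27 °C + 273.15 = 300.15 K
P_n = kTB = 1.38×10⁻²³ × 300.15 × 1.95×10⁷ = 8.08×10⁻¹⁴ W
In dBm: 10 log₁₀(8.08×10⁻¹⁴ / 10⁻³) = −100.9 dBm

−100.9 dBm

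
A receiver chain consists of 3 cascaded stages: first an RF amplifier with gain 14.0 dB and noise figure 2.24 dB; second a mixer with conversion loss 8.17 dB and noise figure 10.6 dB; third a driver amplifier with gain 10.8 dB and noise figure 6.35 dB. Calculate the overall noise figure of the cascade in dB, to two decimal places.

Convert to linear (a loss of L dB is a gain of −L dB): F_i = 10^(NF_i/10), G_i = 10^(G_i,dB/10)
  Stage 1: F_1 = 10^(2.24/10) = 1.675, G_1 = 10^(14.0/10) = 25.12
  Stage 2: F_2 = 10^(10.6/10) = 11.48, G_2 = 10^(−8.17/10) = 0.1524
  Stage 3: F_3 = 10^(6.35/10) = 4.315, G_3 = 10^(10.8/10) = 12.02
Friis cascade:
  F = 1.675 + (11.48 − 1)/25.12 + (4.315 − 1)/3.828 = 2.958
NF = 10 log₁₀(2.958) = 4.71 dB

4.71 dB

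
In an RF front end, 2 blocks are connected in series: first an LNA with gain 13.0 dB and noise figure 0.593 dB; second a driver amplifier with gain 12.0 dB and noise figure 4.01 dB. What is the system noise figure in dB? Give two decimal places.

Convert to linear (a loss of L dB is a gain of −L dB): F_i = 10^(NF_i/10), G_i = 10^(G_i,dB/10)
  Stage 1: F_1 = 10^(0.593/10) = 1.146, G_1 = 10^(13.0/10) = 19.95
  Stage 2: F_2 = 10^(4.01/10) = 2.518, G_2 = 10^(12.0/10) = 15.85
Friis cascade:
  F = 1.146 + (2.518 − 1)/19.95 = 1.222
NF = 10 log₁₀(1.222) = 0.87 dB

0.87 dB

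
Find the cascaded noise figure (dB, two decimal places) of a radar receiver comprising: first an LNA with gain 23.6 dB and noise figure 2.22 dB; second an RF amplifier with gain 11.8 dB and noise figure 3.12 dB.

Convert to linear (a loss of L dB is a gain of −L dB): F_i = 10^(NF_i/10), G_i = 10^(G_i,dB/10)
  Stage 1: F_1 = 10^(2.22/10) = 1.667, G_1 = 10^(23.6/10) = 229.1
  Stage 2: F_2 = 10^(3.12/10) = 2.051, G_2 = 10^(11.8/10) = 15.14
Friis cascade:
  F = 1.667 + (2.051 − 1)/229.1 = 1.672
NF = 10 log₁₀(1.672) = 2.23 dB

2.23 dB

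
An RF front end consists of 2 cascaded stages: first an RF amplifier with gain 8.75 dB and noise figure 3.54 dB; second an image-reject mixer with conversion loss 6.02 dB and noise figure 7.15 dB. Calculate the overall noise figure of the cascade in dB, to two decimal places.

Convert to linear (a loss of L dB is a gain of −L dB): F_i = 10^(NF_i/10), G_i = 10^(G_i,dB/10)
  Stage 1: F_1 = 10^(3.54/10) = 2.259, G_1 = 10^(8.75/10) = 7.499
  Stage 2: F_2 = 10^(7.15/10) = 5.188, G_2 = 10^(−6.02/10) = 0.2500
Friis cascade:
  F = 2.259 + (5.188 − 1)/7.499 = 2.818
NF = 10 log₁₀(2.818) = 4.50 dB

4.50 dB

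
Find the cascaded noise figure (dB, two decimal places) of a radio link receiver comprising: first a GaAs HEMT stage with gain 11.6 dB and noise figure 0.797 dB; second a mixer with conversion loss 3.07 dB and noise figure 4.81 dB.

Convert to linear (a loss of L dB is a gain of −L dB): F_i = 10^(NF_i/10), G_i = 10^(G_i,dB/10)
  Stage 1: F_1 = 10^(0.797/10) = 1.201, G_1 = 10^(11.6/10) = 14.45
  Stage 2: F_2 = 10^(4.81/10) = 3.027, G_2 = 10^(−3.07/10) = 0.4932
Friis cascade:
  F = 1.201 + (3.027 − 1)/14.45 = 1.342
NF = 10 log₁₀(1.342) = 1.28 dB

1.28 dB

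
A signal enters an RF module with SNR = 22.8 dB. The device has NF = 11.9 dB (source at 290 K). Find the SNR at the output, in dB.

10.9 dB

By definition F = SNR_in/SNR_out, so in dB: SNR_out = SNR_in − NF
SNR_out = 22.8 − 11.9 = 10.9 dB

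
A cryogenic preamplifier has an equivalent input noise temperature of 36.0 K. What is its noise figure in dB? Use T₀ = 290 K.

0.508 dB

F = 1 + T_e/T₀ = 1 + 36.0/290 = 1.12414
NF = 10 log₁₀(1.12414) = 0.508 dB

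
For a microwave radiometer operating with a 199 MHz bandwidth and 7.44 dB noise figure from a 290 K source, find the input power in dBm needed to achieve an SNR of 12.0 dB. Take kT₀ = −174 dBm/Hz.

−71.6 dBm

Sensitivity = −174 + 10 log₁₀(B) + NF + SNR_min
= −174 + 82.99 + 7.44 + 12.0
= −71.57 dBm → −71.6 dBm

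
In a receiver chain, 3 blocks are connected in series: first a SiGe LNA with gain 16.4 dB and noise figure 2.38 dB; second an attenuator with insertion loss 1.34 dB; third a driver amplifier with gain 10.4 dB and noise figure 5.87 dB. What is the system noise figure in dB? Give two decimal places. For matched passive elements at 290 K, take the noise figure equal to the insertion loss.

Convert to linear (a loss of L dB is a gain of −L dB): F_i = 10^(NF_i/10), G_i = 10^(G_i,dB/10)
  Stage 1: F_1 = 10^(2.38/10) = 1.730, G_1 = 10^(16.4/10) = 43.65
  Stage 2: F_2 = 10^(1.34/10) = 1.361, G_2 = 10^(−1.34/10) = 0.7345
  Stage 3: F_3 = 10^(5.87/10) = 3.864, G_3 = 10^(10.4/10) = 10.96
Friis cascade:
  F = 1.730 + (1.361 − 1)/43.65 + (3.864 − 1)/32.06 = 1.827
NF = 10 log₁₀(1.827) = 2.62 dB

2.62 dB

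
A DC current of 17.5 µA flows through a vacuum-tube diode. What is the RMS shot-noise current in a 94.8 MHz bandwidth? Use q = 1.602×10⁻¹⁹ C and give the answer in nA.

23.1 nA

I_n = √(2qI·B)
2qI·B = 2 × 1.602×10⁻¹⁹ × 1.75×10⁻⁵ × 9.48×10⁷ = 5.32×10⁻¹⁶ A²
I_n = √(5.32×10⁻¹⁶) = 2.31×10⁻⁸ A = 23.1 nA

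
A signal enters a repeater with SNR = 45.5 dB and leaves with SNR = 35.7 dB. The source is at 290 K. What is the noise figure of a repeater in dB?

NF (dB) = SNR_in(dB) − SNR_out(dB) when the source is at T₀
NF = 45.5 − 35.7 = 9.8 dB

9.8 dB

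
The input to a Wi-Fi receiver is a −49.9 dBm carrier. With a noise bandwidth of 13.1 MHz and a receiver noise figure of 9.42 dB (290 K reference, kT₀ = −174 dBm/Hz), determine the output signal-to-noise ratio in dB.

43.5 dB

Noise floor: N = −174 + 10 log₁₀(B) + NF
10 log₁₀(1.31×10⁷) = 71.17 dB
N = −174 + 71.17 + 9.42 = −93.41 dBm
SNR = P_sig − N = −49.9 − (−93.41) = 43.51 dB → 43.5 dB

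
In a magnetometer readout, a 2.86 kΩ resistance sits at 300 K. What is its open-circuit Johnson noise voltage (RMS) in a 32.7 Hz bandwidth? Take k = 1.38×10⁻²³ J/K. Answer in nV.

V_n = √(4kTRB)
4kTRB = 4 × 1.38×10⁻²³ × 300 × 2.86×10³ × 3.27×10¹ = 1.55×10⁻¹⁵ V²
V_n = √(1.55×10⁻¹⁵) = 3.94×10⁻⁸ V = 39.4 nV

39.4 nV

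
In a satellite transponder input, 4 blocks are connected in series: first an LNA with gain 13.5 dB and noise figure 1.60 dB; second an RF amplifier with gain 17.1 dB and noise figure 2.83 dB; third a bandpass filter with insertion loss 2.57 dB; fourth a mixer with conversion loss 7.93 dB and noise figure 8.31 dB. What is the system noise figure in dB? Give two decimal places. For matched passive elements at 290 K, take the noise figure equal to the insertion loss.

Convert to linear (a loss of L dB is a gain of −L dB): F_i = 10^(NF_i/10), G_i = 10^(G_i,dB/10)
  Stage 1: F_1 = 10^(1.60/10) = 1.445, G_1 = 10^(13.5/10) = 22.39
  Stage 2: F_2 = 10^(2.83/10) = 1.919, G_2 = 10^(17.1/10) = 51.29
  Stage 3: F_3 = 10^(2.57/10) = 1.807, G_3 = 10^(−2.57/10) = 0.5534
  Stage 4: F_4 = 10^(8.31/10) = 6.776, G_4 = 10^(−7.93/10) = 0.1611
Friis cascade:
  F = 1.445 + (1.919 − 1)/22.39 + (1.807 − 1)/1148 + (6.776 − 1)/635.3 = 1.496
NF = 10 log₁₀(1.496) = 1.75 dB

1.75 dB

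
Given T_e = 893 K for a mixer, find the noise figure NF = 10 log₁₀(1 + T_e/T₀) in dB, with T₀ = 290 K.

6.11 dB

F = 1 + T_e/T₀ = 1 + 893/290 = 4.07931
NF = 10 log₁₀(4.07931) = 6.11 dB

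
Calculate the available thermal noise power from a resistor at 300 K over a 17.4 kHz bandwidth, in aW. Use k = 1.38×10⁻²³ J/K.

P_n = kTB = 1.38×10⁻²³ × 300 × 1.74×10⁴ = 7.20×10⁻¹⁷ W = 72.0 aW

72.0 aW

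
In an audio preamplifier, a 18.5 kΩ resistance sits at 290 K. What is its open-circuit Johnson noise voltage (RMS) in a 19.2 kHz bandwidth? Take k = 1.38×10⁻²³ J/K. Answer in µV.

2.38 µV

V_n = √(4kTRB)
4kTRB = 4 × 1.38×10⁻²³ × 290 × 1.85×10⁴ × 1.92×10⁴ = 5.69×10⁻¹² V²
V_n = √(5.69×10⁻¹²) = 2.38×10⁻⁶ V = 2.38 µV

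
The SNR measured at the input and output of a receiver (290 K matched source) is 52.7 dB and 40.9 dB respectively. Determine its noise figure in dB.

11.8 dB

NF (dB) = SNR_in(dB) − SNR_out(dB) when the source is at T₀
NF = 52.7 − 40.9 = 11.8 dB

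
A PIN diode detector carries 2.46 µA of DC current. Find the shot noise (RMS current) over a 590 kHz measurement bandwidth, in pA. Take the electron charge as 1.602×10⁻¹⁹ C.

682 pA

I_n = √(2qI·B)
2qI·B = 2 × 1.602×10⁻¹⁹ × 2.46×10⁻⁶ × 5.90×10⁵ = 4.65×10⁻¹⁹ A²
I_n = √(4.65×10⁻¹⁹) = 6.82×10⁻¹⁰ A = 682 pA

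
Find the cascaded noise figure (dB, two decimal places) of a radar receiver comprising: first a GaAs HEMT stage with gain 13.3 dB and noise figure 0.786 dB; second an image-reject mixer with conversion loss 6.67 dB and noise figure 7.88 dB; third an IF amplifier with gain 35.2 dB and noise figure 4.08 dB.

Convert to linear (a loss of L dB is a gain of −L dB): F_i = 10^(NF_i/10), G_i = 10^(G_i,dB/10)
  Stage 1: F_1 = 10^(0.786/10) = 1.198, G_1 = 10^(13.3/10) = 21.38
  Stage 2: F_2 = 10^(7.88/10) = 6.138, G_2 = 10^(−6.67/10) = 0.2153
  Stage 3: F_3 = 10^(4.08/10) = 2.559, G_3 = 10^(35.2/10) = 3311
Friis cascade:
  F = 1.198 + (6.138 − 1)/21.38 + (2.559 − 1)/4.603 = 1.777
NF = 10 log₁₀(1.777) = 2.50 dB

2.50 dB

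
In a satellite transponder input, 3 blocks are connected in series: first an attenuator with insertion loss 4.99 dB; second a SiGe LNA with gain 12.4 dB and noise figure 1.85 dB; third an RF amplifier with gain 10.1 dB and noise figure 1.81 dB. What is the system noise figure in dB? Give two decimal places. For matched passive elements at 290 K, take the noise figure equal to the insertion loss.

Convert to linear (a loss of L dB is a gain of −L dB): F_i = 10^(NF_i/10), G_i = 10^(G_i,dB/10)
  Stage 1: F_1 = 10^(4.99/10) = 3.155, G_1 = 10^(−4.99/10) = 0.3170
  Stage 2: F_2 = 10^(1.85/10) = 1.531, G_2 = 10^(12.4/10) = 17.38
  Stage 3: F_3 = 10^(1.81/10) = 1.517, G_3 = 10^(10.1/10) = 10.23
Friis cascade:
  F = 3.155 + (1.531 − 1)/0.3170 + (1.517 − 1)/5.508 = 4.924
NF = 10 log₁₀(4.924) = 6.92 dB

6.92 dB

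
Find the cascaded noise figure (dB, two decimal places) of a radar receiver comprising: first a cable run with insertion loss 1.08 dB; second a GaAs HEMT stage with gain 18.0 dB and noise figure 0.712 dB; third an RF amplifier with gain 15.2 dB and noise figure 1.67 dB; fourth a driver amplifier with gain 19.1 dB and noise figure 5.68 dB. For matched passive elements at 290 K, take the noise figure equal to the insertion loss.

Convert to linear (a loss of L dB is a gain of −L dB): F_i = 10^(NF_i/10), G_i = 10^(G_i,dB/10)
  Stage 1: F_1 = 10^(1.08/10) = 1.282, G_1 = 10^(−1.08/10) = 0.7798
  Stage 2: F_2 = 10^(0.712/10) = 1.178, G_2 = 10^(18.0/10) = 63.10
  Stage 3: F_3 = 10^(1.67/10) = 1.469, G_3 = 10^(15.2/10) = 33.11
  Stage 4: F_4 = 10^(5.68/10) = 3.698, G_4 = 10^(19.1/10) = 81.28
Friis cascade:
  F = 1.282 + (1.178 − 1)/0.7798 + (1.469 − 1)/49.20 + (3.698 − 1)/1629 = 1.522
NF = 10 log₁₀(1.522) = 1.82 dB

1.82 dB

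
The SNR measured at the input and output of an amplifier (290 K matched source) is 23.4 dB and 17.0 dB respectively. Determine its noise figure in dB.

6.4 dB

NF (dB) = SNR_in(dB) − SNR_out(dB) when the source is at T₀
NF = 23.4 − 17.0 = 6.4 dB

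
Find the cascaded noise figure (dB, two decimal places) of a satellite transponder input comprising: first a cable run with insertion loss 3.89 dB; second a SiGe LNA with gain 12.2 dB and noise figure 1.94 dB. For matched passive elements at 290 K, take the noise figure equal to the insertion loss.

Convert to linear (a loss of L dB is a gain of −L dB): F_i = 10^(NF_i/10), G_i = 10^(G_i,dB/10)
  Stage 1: F_1 = 10^(3.89/10) = 2.449, G_1 = 10^(−3.89/10) = 0.4083
  Stage 2: F_2 = 10^(1.94/10) = 1.563, G_2 = 10^(12.2/10) = 16.60
Friis cascade:
  F = 2.449 + (1.563 − 1)/0.4083 = 3.828
NF = 10 log₁₀(3.828) = 5.83 dB

5.83 dB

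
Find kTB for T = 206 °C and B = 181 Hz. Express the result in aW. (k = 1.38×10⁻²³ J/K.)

T = 206 °C + 273.15 = 479.15 K
P_n = kTB = 1.38×10⁻²³ × 479.15 × 1.81×10² = 1.20×10⁻¹⁸ W = 1.20 aW

1.20 aW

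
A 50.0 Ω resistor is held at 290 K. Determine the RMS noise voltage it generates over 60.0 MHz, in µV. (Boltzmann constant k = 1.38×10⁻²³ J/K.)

V_n = √(4kTRB)
4kTRB = 4 × 1.38×10⁻²³ × 290 × 5.00×10¹ × 6.00×10⁷ = 4.80×10⁻¹¹ V²
V_n = √(4.80×10⁻¹¹) = 6.93×10⁻⁶ V = 6.93 µV

6.93 µV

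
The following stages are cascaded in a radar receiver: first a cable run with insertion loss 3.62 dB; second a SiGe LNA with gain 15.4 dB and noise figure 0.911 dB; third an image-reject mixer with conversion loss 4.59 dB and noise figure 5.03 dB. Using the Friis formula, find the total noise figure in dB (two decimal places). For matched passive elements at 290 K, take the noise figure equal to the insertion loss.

4.75 dB

Convert to linear (a loss of L dB is a gain of −L dB): F_i = 10^(NF_i/10), G_i = 10^(G_i,dB/10)
  Stage 1: F_1 = 10^(3.62/10) = 2.301, G_1 = 10^(−3.62/10) = 0.4345
  Stage 2: F_2 = 10^(0.911/10) = 1.233, G_2 = 10^(15.4/10) = 34.67
  Stage 3: F_3 = 10^(5.03/10) = 3.184, G_3 = 10^(−4.59/10) = 0.3475
Friis cascade:
  F = 2.301 + (1.233 − 1)/0.4345 + (3.184 − 1)/15.07 = 2.984
NF = 10 log₁₀(2.984) = 4.75 dB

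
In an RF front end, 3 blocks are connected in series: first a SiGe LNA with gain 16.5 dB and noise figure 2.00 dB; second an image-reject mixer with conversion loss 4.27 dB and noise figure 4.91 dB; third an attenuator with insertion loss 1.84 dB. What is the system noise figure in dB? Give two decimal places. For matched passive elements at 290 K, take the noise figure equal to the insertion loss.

Convert to linear (a loss of L dB is a gain of −L dB): F_i = 10^(NF_i/10), G_i = 10^(G_i,dB/10)
  Stage 1: F_1 = 10^(2.00/10) = 1.585, G_1 = 10^(16.5/10) = 44.67
  Stage 2: F_2 = 10^(4.91/10) = 3.097, G_2 = 10^(−4.27/10) = 0.3741
  Stage 3: F_3 = 10^(1.84/10) = 1.528, G_3 = 10^(−1.84/10) = 0.6546
Friis cascade:
  F = 1.585 + (3.097 − 1)/44.67 + (1.528 − 1)/16.71 = 1.663
NF = 10 log₁₀(1.663) = 2.21 dB

2.21 dB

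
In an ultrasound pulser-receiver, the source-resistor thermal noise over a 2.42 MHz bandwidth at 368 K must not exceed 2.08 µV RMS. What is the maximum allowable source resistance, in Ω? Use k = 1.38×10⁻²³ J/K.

88.0 Ω

Johnson–Nyquist: V_n = √(4kTRB) ⇒ R = V_n² / (4kTB)
4kTB = 4 × 1.38×10⁻²³ × 368 × 2.42×10⁶ = 4.92×10⁻¹⁴
R = (2.08×10⁻⁶)² / 4.92×10⁻¹⁴ = 8.80×10¹ Ω = 88.0 Ω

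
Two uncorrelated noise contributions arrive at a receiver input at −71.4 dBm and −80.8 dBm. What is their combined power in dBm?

−70.9 dBm

Convert to linear, add, convert back:
P₁ = 7.24×10⁻¹¹ W, P₂ = 8.32×10⁻¹² W
P_tot = 8.08×10⁻¹¹ W → 10 log₁₀(P_tot / 10⁻³) = −70.9 dBm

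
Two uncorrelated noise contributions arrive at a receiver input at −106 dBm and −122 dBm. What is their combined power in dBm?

−105.9 dBm

Convert to linear, add, convert back:
P₁ = 2.51×10⁻¹⁴ W, P₂ = 6.31×10⁻¹⁶ W
P_tot = 2.57×10⁻¹⁴ W → 10 log₁₀(P_tot / 10⁻³) = −105.9 dBm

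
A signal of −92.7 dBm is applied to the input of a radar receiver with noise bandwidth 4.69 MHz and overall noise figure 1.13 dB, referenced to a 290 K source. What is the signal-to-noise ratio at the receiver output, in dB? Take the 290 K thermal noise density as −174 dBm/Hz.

13.5 dB

Noise floor: N = −174 + 10 log₁₀(B) + NF
10 log₁₀(4.69×10⁶) = 66.71 dB
N = −174 + 66.71 + 1.13 = −106.16 dBm
SNR = P_sig − N = −92.7 − (−106.16) = 13.46 dB → 13.5 dB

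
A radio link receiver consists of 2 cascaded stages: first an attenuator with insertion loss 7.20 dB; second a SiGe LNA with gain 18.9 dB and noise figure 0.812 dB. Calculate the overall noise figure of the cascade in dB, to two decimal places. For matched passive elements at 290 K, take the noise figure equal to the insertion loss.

8.01 dB

Convert to linear (a loss of L dB is a gain of −L dB): F_i = 10^(NF_i/10), G_i = 10^(G_i,dB/10)
  Stage 1: F_1 = 10^(7.20/10) = 5.248, G_1 = 10^(−7.20/10) = 0.1905
  Stage 2: F_2 = 10^(0.812/10) = 1.206, G_2 = 10^(18.9/10) = 77.62
Friis cascade:
  F = 5.248 + (1.206 − 1)/0.1905 = 6.327
NF = 10 log₁₀(6.327) = 8.01 dB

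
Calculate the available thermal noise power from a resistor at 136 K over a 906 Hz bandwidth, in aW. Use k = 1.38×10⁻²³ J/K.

P_n = kTB = 1.38×10⁻²³ × 136 × 9.06×10² = 1.70×10⁻¹⁸ W = 1.70 aW

1.70 aW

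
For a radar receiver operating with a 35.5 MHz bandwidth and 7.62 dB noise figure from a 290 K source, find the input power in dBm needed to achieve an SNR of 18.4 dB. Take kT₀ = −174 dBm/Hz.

−72.5 dBm

Sensitivity = −174 + 10 log₁₀(B) + NF + SNR_min
= −174 + 75.5 + 7.62 + 18.4
= −72.48 dBm → −72.5 dBm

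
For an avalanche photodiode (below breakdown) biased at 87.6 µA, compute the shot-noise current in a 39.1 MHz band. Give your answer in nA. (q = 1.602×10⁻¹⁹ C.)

33.1 nA

I_n = √(2qI·B)
2qI·B = 2 × 1.602×10⁻¹⁹ × 8.76×10⁻⁵ × 3.91×10⁷ = 1.10×10⁻¹⁵ A²
I_n = √(1.10×10⁻¹⁵) = 3.31×10⁻⁸ A = 33.1 nA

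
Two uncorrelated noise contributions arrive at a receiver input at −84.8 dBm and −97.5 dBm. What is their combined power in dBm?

−84.6 dBm

Convert to linear, add, convert back:
P₁ = 3.31×10⁻¹² W, P₂ = 1.78×10⁻¹³ W
P_tot = 3.49×10⁻¹² W → 10 log₁₀(P_tot / 10⁻³) = −84.6 dBm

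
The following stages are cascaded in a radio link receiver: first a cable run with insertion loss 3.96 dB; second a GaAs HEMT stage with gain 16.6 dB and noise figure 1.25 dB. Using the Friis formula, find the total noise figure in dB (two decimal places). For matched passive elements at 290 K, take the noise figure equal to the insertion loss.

Convert to linear (a loss of L dB is a gain of −L dB): F_i = 10^(NF_i/10), G_i = 10^(G_i,dB/10)
  Stage 1: F_1 = 10^(3.96/10) = 2.489, G_1 = 10^(−3.96/10) = 0.4018
  Stage 2: F_2 = 10^(1.25/10) = 1.334, G_2 = 10^(16.6/10) = 45.71
Friis cascade:
  F = 2.489 + (1.334 − 1)/0.4018 = 3.319
NF = 10 log₁₀(3.319) = 5.21 dB

5.21 dB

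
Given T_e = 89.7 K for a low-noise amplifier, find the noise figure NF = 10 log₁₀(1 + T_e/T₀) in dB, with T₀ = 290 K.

1.17 dB

F = 1 + T_e/T₀ = 1 + 89.7/290 = 1.30931
NF = 10 log₁₀(1.30931) = 1.17 dB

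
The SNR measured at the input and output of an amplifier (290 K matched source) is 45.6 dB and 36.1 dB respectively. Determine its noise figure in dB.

9.5 dB

NF (dB) = SNR_in(dB) − SNR_out(dB) when the source is at T₀
NF = 45.6 − 36.1 = 9.5 dB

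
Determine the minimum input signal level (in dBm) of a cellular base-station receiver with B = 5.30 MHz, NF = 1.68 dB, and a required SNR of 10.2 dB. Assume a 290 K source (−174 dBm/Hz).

−94.9 dBm

Sensitivity = −174 + 10 log₁₀(B) + NF + SNR_min
= −174 + 67.24 + 1.68 + 10.2
= −94.88 dBm → −94.9 dBm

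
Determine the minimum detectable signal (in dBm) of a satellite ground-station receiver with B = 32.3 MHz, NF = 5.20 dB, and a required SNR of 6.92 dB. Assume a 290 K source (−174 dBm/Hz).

Sensitivity = −174 + 10 log₁₀(B) + NF + SNR_min
= −174 + 75.09 + 5.20 + 6.92
= −86.79 dBm → −86.8 dBm

−86.8 dBm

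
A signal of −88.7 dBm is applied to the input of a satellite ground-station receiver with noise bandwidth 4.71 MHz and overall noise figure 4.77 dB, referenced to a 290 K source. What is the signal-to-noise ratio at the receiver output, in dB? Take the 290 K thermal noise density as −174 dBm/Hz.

Noise floor: N = −174 + 10 log₁₀(B) + NF
10 log₁₀(4.71×10⁶) = 66.73 dB
N = −174 + 66.73 + 4.77 = −102.50 dBm
SNR = P_sig − N = −88.7 − (−102.50) = 13.80 dB → 13.8 dB

13.8 dB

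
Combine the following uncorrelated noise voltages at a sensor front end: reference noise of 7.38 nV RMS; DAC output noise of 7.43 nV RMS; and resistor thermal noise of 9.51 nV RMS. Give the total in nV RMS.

Uncorrelated sources add in power (mean-square): V_tot = √(ΣV_i²)
V_tot = √[(7.38×10⁻⁹)² + (7.43×10⁻⁹)² + (9.51×10⁻⁹)²] = 1.41×10⁻⁸ V = 14.1 nV

14.1 nV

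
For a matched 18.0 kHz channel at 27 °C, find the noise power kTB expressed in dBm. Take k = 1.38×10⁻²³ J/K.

T = 27 °C + 273.15 = 300.15 K
P_n = kTB = 1.38×10⁻²³ × 300.15 × 1.80×10⁴ = 7.46×10⁻¹⁷ W
In dBm: 10 log₁₀(7.46×10⁻¹⁷ / 10⁻³) = −131.3 dBm

−131.3 dBm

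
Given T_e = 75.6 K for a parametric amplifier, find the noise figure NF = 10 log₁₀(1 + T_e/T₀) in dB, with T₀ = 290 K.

1.01 dB

F = 1 + T_e/T₀ = 1 + 75.6/290 = 1.26069
NF = 10 log₁₀(1.26069) = 1.01 dB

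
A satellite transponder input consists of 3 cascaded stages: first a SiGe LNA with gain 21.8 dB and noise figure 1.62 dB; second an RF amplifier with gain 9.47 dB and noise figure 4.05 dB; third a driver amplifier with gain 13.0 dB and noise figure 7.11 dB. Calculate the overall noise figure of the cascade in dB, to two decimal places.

1.66 dB

Convert to linear (a loss of L dB is a gain of −L dB): F_i = 10^(NF_i/10), G_i = 10^(G_i,dB/10)
  Stage 1: F_1 = 10^(1.62/10) = 1.452, G_1 = 10^(21.8/10) = 151.4
  Stage 2: F_2 = 10^(4.05/10) = 2.541, G_2 = 10^(9.47/10) = 8.851
  Stage 3: F_3 = 10^(7.11/10) = 5.140, G_3 = 10^(13.0/10) = 19.95
Friis cascade:
  F = 1.452 + (2.541 − 1)/151.4 + (5.140 − 1)/1340 = 1.465
NF = 10 log₁₀(1.465) = 1.66 dB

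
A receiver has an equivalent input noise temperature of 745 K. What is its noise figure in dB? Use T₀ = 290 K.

5.53 dB

F = 1 + T_e/T₀ = 1 + 745/290 = 3.56897
NF = 10 log₁₀(3.56897) = 5.53 dB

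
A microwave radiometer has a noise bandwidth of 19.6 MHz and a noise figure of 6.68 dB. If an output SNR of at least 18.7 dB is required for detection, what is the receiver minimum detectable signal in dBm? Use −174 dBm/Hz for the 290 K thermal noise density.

Sensitivity = −174 + 10 log₁₀(B) + NF + SNR_min
= −174 + 72.92 + 6.68 + 18.7
= −75.70 dBm → −75.7 dBm

−75.7 dBm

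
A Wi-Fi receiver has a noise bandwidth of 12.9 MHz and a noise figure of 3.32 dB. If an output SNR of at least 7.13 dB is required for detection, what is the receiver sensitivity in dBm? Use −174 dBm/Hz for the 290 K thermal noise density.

−92.4 dBm

Sensitivity = −174 + 10 log₁₀(B) + NF + SNR_min
= −174 + 71.11 + 3.32 + 7.13
= −92.44 dBm → −92.4 dBm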